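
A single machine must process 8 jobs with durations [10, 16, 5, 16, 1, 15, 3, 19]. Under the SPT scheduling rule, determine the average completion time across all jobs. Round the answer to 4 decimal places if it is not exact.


Sort jobs by processing time (SPT order): [1, 3, 5, 10, 15, 16, 16, 19]
Compute completion times sequentially:
  Job 1: processing = 1, completes at 1
  Job 2: processing = 3, completes at 4
  Job 3: processing = 5, completes at 9
  Job 4: processing = 10, completes at 19
  Job 5: processing = 15, completes at 34
  Job 6: processing = 16, completes at 50
  Job 7: processing = 16, completes at 66
  Job 8: processing = 19, completes at 85
Sum of completion times = 268
Average completion time = 268/8 = 33.5

33.5


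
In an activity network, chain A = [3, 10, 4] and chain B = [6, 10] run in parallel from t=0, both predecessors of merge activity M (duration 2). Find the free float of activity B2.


ES(B2) = sum of predecessors on chain B = 6
EF(B2) = ES + duration = 6 + 10 = 16
Successor of B2 is M. ES(M) = max(sum(A), sum(B)) = max(17, 16) = 17
Free float = ES(successor) - EF(current) = 17 - 16 = 1

1


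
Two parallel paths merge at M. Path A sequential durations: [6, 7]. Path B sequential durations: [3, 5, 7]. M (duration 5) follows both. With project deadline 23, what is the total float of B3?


Forward pass: ES(B3) = sum of predecessors on chain B = 8
EF = ES + duration = 8 + 7 = 15
Backward pass: LF(M) = deadline = 23; LS(M) = 23 - 5 = 18
LF(B3) = LS(M) - sum(successors on chain B) = 18 - 0 = 18
LS = LF - duration = 18 - 7 = 11
Total float = LS - ES = 11 - 8 = 3

3


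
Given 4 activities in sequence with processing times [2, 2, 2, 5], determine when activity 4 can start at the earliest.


Activity 4 starts after activities 1 through 3 complete.
Predecessor durations: [2, 2, 2]
ES = 2 + 2 + 2 = 6

6


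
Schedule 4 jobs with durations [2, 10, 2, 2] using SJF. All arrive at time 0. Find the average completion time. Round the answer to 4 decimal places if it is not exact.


SJF order (ascending): [2, 2, 2, 10]
Completion times:
  Job 1: burst=2, C=2
  Job 2: burst=2, C=4
  Job 3: burst=2, C=6
  Job 4: burst=10, C=16
Average completion = 28/4 = 7.0

7.0


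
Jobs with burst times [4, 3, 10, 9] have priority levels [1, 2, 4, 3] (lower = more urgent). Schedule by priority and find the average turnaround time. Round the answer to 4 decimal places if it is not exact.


Sort by priority (ascending = highest first):
Order: [(1, 4), (2, 3), (3, 9), (4, 10)]
Completion times:
  Priority 1, burst=4, C=4
  Priority 2, burst=3, C=7
  Priority 3, burst=9, C=16
  Priority 4, burst=10, C=26
Average turnaround = 53/4 = 13.25

13.25


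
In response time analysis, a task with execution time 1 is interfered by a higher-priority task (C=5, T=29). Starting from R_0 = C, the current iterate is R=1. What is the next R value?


R_next = C + ceil(R_prev / T_hp) * C_hp
ceil(1 / 29) = ceil(0.0345) = 1
Interference = 1 * 5 = 5
R_next = 1 + 5 = 6

6


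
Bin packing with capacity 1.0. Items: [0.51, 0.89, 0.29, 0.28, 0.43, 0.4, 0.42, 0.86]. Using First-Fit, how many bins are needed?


Place items sequentially using First-Fit:
  Item 0.51 -> new Bin 1
  Item 0.89 -> new Bin 2
  Item 0.29 -> Bin 1 (now 0.8)
  Item 0.28 -> new Bin 3
  Item 0.43 -> Bin 3 (now 0.71)
  Item 0.4 -> new Bin 4
  Item 0.42 -> Bin 4 (now 0.82)
  Item 0.86 -> new Bin 5
Total bins used = 5

5


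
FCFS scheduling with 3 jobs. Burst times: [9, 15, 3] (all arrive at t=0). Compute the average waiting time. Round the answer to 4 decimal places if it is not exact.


FCFS order (as given): [9, 15, 3]
Waiting times:
  Job 1: wait = 0
  Job 2: wait = 9
  Job 3: wait = 24
Sum of waiting times = 33
Average waiting time = 33/3 = 11.0

11.0


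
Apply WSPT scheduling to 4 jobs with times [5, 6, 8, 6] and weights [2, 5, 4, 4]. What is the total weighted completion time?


Compute p/w ratios and sort ascending (WSPT): [(6, 5), (6, 4), (8, 4), (5, 2)]
Compute weighted completion times:
  Job (p=6,w=5): C=6, w*C=5*6=30
  Job (p=6,w=4): C=12, w*C=4*12=48
  Job (p=8,w=4): C=20, w*C=4*20=80
  Job (p=5,w=2): C=25, w*C=2*25=50
Total weighted completion time = 208

208


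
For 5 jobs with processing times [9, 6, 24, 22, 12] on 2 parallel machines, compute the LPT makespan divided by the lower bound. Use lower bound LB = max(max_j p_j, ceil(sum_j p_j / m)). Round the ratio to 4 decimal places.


LPT order: [24, 22, 12, 9, 6]
Machine loads after assignment: [39, 34]
LPT makespan = 39
Lower bound = max(max_job, ceil(total/2)) = max(24, 37) = 37
Ratio = 39 / 37 = 1.0541

1.0541


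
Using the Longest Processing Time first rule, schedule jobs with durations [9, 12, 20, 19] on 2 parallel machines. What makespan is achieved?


Sort jobs in decreasing order (LPT): [20, 19, 12, 9]
Assign each job to the least loaded machine:
  Machine 1: jobs [20, 9], load = 29
  Machine 2: jobs [19, 12], load = 31
Makespan = max load = 31

31


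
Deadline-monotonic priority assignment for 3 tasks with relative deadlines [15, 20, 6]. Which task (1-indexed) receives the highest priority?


Sort tasks by relative deadline (ascending):
  Task 3: deadline = 6
  Task 1: deadline = 15
  Task 2: deadline = 20
Priority order (highest first): [3, 1, 2]
Highest priority task = 3

3


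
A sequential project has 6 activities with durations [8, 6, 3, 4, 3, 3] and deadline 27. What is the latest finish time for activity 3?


LF(activity 3) = deadline - sum of successor durations
Successors: activities 4 through 6 with durations [4, 3, 3]
Sum of successor durations = 10
LF = 27 - 10 = 17

17


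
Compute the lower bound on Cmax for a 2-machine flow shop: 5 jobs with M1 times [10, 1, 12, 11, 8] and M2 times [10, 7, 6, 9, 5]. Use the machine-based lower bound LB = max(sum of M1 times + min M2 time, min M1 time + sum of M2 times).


LB1 = sum(M1 times) + min(M2 times) = 42 + 5 = 47
LB2 = min(M1 times) + sum(M2 times) = 1 + 37 = 38
Lower bound = max(LB1, LB2) = max(47, 38) = 47

47


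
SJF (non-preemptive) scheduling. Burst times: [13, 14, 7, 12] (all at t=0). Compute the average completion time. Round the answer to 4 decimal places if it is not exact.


SJF order (ascending): [7, 12, 13, 14]
Completion times:
  Job 1: burst=7, C=7
  Job 2: burst=12, C=19
  Job 3: burst=13, C=32
  Job 4: burst=14, C=46
Average completion = 104/4 = 26.0

26.0


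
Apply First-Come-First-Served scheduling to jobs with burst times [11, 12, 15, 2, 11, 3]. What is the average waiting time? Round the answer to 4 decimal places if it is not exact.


FCFS order (as given): [11, 12, 15, 2, 11, 3]
Waiting times:
  Job 1: wait = 0
  Job 2: wait = 11
  Job 3: wait = 23
  Job 4: wait = 38
  Job 5: wait = 40
  Job 6: wait = 51
Sum of waiting times = 163
Average waiting time = 163/6 = 27.1667

27.1667


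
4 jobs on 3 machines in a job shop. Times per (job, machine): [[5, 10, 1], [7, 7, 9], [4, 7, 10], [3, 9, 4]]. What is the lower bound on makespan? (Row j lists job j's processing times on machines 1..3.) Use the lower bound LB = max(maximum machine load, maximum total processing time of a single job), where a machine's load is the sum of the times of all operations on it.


Machine loads:
  Machine 1: 5 + 7 + 4 + 3 = 19
  Machine 2: 10 + 7 + 7 + 9 = 33
  Machine 3: 1 + 9 + 10 + 4 = 24
Max machine load = 33
Job totals:
  Job 1: 16
  Job 2: 23
  Job 3: 21
  Job 4: 16
Max job total = 23
Lower bound = max(33, 23) = 33

33


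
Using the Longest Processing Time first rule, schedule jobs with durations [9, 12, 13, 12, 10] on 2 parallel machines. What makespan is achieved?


Sort jobs in decreasing order (LPT): [13, 12, 12, 10, 9]
Assign each job to the least loaded machine:
  Machine 1: jobs [13, 10, 9], load = 32
  Machine 2: jobs [12, 12], load = 24
Makespan = max load = 32

32


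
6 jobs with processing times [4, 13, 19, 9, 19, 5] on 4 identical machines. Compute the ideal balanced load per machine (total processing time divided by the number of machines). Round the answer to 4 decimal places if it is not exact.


Total processing time = 4 + 13 + 19 + 9 + 19 + 5 = 69
Number of machines = 4
Ideal balanced load = 69 / 4 = 17.25

17.25


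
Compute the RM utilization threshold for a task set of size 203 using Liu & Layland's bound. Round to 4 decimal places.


Compute 2^(1/203) = 1.0034203542
Subtract 1: 1.0034203542 - 1 = 0.0034203542
Multiply by n: 203 * 0.0034203542 = 0.6943319026
Round to 4 dp: 0.6943

0.6943


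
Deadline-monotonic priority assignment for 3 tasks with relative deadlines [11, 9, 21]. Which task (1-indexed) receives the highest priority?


Sort tasks by relative deadline (ascending):
  Task 2: deadline = 9
  Task 1: deadline = 11
  Task 3: deadline = 21
Priority order (highest first): [2, 1, 3]
Highest priority task = 2

2


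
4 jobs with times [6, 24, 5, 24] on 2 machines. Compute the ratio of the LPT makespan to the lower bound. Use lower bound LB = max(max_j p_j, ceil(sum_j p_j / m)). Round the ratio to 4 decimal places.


LPT order: [24, 24, 6, 5]
Machine loads after assignment: [30, 29]
LPT makespan = 30
Lower bound = max(max_job, ceil(total/2)) = max(24, 30) = 30
Ratio = 30 / 30 = 1.0

1.0


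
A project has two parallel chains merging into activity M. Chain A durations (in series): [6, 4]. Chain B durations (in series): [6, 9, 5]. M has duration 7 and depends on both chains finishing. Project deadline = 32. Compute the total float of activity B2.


Forward pass: ES(B2) = sum of predecessors on chain B = 6
EF = ES + duration = 6 + 9 = 15
Backward pass: LF(M) = deadline = 32; LS(M) = 32 - 7 = 25
LF(B2) = LS(M) - sum(successors on chain B) = 25 - 5 = 20
LS = LF - duration = 20 - 9 = 11
Total float = LS - ES = 11 - 6 = 5

5


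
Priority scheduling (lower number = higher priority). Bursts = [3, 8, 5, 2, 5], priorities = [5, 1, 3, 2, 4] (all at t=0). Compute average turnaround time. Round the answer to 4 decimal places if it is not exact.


Sort by priority (ascending = highest first):
Order: [(1, 8), (2, 2), (3, 5), (4, 5), (5, 3)]
Completion times:
  Priority 1, burst=8, C=8
  Priority 2, burst=2, C=10
  Priority 3, burst=5, C=15
  Priority 4, burst=5, C=20
  Priority 5, burst=3, C=23
Average turnaround = 76/5 = 15.2

15.2


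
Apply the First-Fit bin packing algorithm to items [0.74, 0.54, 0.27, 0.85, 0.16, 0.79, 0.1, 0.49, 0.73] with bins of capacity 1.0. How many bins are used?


Place items sequentially using First-Fit:
  Item 0.74 -> new Bin 1
  Item 0.54 -> new Bin 2
  Item 0.27 -> Bin 2 (now 0.81)
  Item 0.85 -> new Bin 3
  Item 0.16 -> Bin 1 (now 0.9)
  Item 0.79 -> new Bin 4
  Item 0.1 -> Bin 1 (now 1.0)
  Item 0.49 -> new Bin 5
  Item 0.73 -> new Bin 6
Total bins used = 6

6


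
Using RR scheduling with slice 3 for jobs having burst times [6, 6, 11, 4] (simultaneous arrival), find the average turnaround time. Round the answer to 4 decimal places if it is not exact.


Time quantum = 3
Execution trace:
  J1 runs 3 units, time = 3
  J2 runs 3 units, time = 6
  J3 runs 3 units, time = 9
  J4 runs 3 units, time = 12
  J1 runs 3 units, time = 15
  J2 runs 3 units, time = 18
  J3 runs 3 units, time = 21
  J4 runs 1 units, time = 22
  J3 runs 3 units, time = 25
  J3 runs 2 units, time = 27
Finish times: [15, 18, 27, 22]
Average turnaround = 82/4 = 20.5

20.5


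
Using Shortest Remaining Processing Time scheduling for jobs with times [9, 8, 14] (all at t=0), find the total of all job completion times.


Since all jobs arrive at t=0, SRPT equals SPT ordering.
SPT order: [8, 9, 14]
Completion times:
  Job 1: p=8, C=8
  Job 2: p=9, C=17
  Job 3: p=14, C=31
Total completion time = 8 + 17 + 31 = 56

56


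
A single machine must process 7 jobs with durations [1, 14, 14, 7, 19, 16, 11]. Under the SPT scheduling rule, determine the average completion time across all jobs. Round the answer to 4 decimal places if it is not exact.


Sort jobs by processing time (SPT order): [1, 7, 11, 14, 14, 16, 19]
Compute completion times sequentially:
  Job 1: processing = 1, completes at 1
  Job 2: processing = 7, completes at 8
  Job 3: processing = 11, completes at 19
  Job 4: processing = 14, completes at 33
  Job 5: processing = 14, completes at 47
  Job 6: processing = 16, completes at 63
  Job 7: processing = 19, completes at 82
Sum of completion times = 253
Average completion time = 253/7 = 36.1429

36.1429


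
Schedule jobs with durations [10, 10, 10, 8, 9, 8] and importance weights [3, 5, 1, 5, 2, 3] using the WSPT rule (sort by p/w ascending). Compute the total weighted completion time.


Compute p/w ratios and sort ascending (WSPT): [(8, 5), (10, 5), (8, 3), (10, 3), (9, 2), (10, 1)]
Compute weighted completion times:
  Job (p=8,w=5): C=8, w*C=5*8=40
  Job (p=10,w=5): C=18, w*C=5*18=90
  Job (p=8,w=3): C=26, w*C=3*26=78
  Job (p=10,w=3): C=36, w*C=3*36=108
  Job (p=9,w=2): C=45, w*C=2*45=90
  Job (p=10,w=1): C=55, w*C=1*55=55
Total weighted completion time = 461

461


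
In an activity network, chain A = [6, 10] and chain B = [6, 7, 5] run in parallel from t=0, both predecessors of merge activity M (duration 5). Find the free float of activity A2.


ES(A2) = sum of predecessors on chain A = 6
EF(A2) = ES + duration = 6 + 10 = 16
Successor of A2 is M. ES(M) = max(sum(A), sum(B)) = max(16, 18) = 18
Free float = ES(successor) - EF(current) = 18 - 16 = 2

2


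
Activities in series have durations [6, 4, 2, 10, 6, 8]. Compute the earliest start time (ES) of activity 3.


Activity 3 starts after activities 1 through 2 complete.
Predecessor durations: [6, 4]
ES = 6 + 4 = 10

10


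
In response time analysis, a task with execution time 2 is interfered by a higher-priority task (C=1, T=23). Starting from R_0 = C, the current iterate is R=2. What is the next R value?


R_next = C + ceil(R_prev / T_hp) * C_hp
ceil(2 / 23) = ceil(0.087) = 1
Interference = 1 * 1 = 1
R_next = 2 + 1 = 3

3


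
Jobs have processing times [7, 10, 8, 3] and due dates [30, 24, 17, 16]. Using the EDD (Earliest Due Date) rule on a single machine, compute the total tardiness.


Sort by due date (EDD order): [(3, 16), (8, 17), (10, 24), (7, 30)]
Compute completion times and tardiness:
  Job 1: p=3, d=16, C=3, tardiness=max(0,3-16)=0
  Job 2: p=8, d=17, C=11, tardiness=max(0,11-17)=0
  Job 3: p=10, d=24, C=21, tardiness=max(0,21-24)=0
  Job 4: p=7, d=30, C=28, tardiness=max(0,28-30)=0
Total tardiness = 0

0


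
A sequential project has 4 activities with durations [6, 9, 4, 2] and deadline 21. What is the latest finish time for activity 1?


LF(activity 1) = deadline - sum of successor durations
Successors: activities 2 through 4 with durations [9, 4, 2]
Sum of successor durations = 15
LF = 21 - 15 = 6

6


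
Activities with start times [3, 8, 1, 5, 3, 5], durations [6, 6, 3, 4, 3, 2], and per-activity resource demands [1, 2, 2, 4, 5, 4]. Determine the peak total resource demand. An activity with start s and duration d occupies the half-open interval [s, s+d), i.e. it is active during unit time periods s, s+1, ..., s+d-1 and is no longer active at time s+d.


Each activity i is active on [start_i, start_i + duration_i).
Compute total resource usage per time slot:
  t=0: active resources = [], total = 0
  t=1: active resources = [2], total = 2
  t=2: active resources = [2], total = 2
  t=3: active resources = [1, 2, 5], total = 8
  t=4: active resources = [1, 5], total = 6
  t=5: active resources = [1, 4, 5, 4], total = 14
  t=6: active resources = [1, 4, 4], total = 9
  t=7: active resources = [1, 4], total = 5
  t=8: active resources = [1, 2, 4], total = 7
  t=9: active resources = [2], total = 2
  t=10: active resources = [2], total = 2
  t=11: active resources = [2], total = 2
  t=12: active resources = [2], total = 2
  t=13: active resources = [2], total = 2
Peak resource demand = 14

14


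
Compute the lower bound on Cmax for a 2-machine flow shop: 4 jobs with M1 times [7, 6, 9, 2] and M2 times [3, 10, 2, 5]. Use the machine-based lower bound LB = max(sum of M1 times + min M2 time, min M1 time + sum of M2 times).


LB1 = sum(M1 times) + min(M2 times) = 24 + 2 = 26
LB2 = min(M1 times) + sum(M2 times) = 2 + 20 = 22
Lower bound = max(LB1, LB2) = max(26, 22) = 26

26


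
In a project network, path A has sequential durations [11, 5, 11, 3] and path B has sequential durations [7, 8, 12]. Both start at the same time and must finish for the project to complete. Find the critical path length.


Path A total = 11 + 5 + 11 + 3 = 30
Path B total = 7 + 8 + 12 = 27
Critical path = longest path = max(30, 27) = 30

30


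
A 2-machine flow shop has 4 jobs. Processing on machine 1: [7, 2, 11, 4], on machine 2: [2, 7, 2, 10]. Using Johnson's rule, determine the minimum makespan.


Apply Johnson's rule:
  Group 1 (a <= b): [(2, 2, 7), (4, 4, 10)]
  Group 2 (a > b): [(1, 7, 2), (3, 11, 2)]
Optimal job order: [2, 4, 1, 3]
Schedule:
  Job 2: M1 done at 2, M2 done at 9
  Job 4: M1 done at 6, M2 done at 19
  Job 1: M1 done at 13, M2 done at 21
  Job 3: M1 done at 24, M2 done at 26
Makespan = 26

26


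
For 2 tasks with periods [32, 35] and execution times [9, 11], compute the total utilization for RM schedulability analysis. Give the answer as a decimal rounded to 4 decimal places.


Compute individual utilizations (exact fractions):
  Task 1: C/T = 9/32 (approx. 0.2813)
  Task 2: C/T = 11/35 (approx. 0.3143)
Total utilization U = 9/32 + 11/35 = 667/1120
Rounded to 4 decimal places: U = 0.5955
RM (Liu & Layland) bound for 2 tasks = 0.828427; compare with U = 667/1120 (approx. 0.595536)
U <= bound, so schedulable by RM sufficient condition.

0.5955


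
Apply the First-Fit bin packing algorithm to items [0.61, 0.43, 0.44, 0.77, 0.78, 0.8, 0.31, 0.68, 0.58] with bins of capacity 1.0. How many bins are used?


Place items sequentially using First-Fit:
  Item 0.61 -> new Bin 1
  Item 0.43 -> new Bin 2
  Item 0.44 -> Bin 2 (now 0.87)
  Item 0.77 -> new Bin 3
  Item 0.78 -> new Bin 4
  Item 0.8 -> new Bin 5
  Item 0.31 -> Bin 1 (now 0.92)
  Item 0.68 -> new Bin 6
  Item 0.58 -> new Bin 7
Total bins used = 7

7


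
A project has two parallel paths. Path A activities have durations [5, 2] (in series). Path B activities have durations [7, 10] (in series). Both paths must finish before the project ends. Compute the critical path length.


Path A total = 5 + 2 = 7
Path B total = 7 + 10 = 17
Critical path = longest path = max(7, 17) = 17

17


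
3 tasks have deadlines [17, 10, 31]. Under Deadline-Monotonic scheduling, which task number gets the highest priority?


Sort tasks by relative deadline (ascending):
  Task 2: deadline = 10
  Task 1: deadline = 17
  Task 3: deadline = 31
Priority order (highest first): [2, 1, 3]
Highest priority task = 2

2


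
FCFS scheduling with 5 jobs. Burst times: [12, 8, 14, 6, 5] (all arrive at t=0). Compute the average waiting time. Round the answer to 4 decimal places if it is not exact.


FCFS order (as given): [12, 8, 14, 6, 5]
Waiting times:
  Job 1: wait = 0
  Job 2: wait = 12
  Job 3: wait = 20
  Job 4: wait = 34
  Job 5: wait = 40
Sum of waiting times = 106
Average waiting time = 106/5 = 21.2

21.2


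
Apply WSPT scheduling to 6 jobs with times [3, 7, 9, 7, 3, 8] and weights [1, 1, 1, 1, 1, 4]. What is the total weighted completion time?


Compute p/w ratios and sort ascending (WSPT): [(8, 4), (3, 1), (3, 1), (7, 1), (7, 1), (9, 1)]
Compute weighted completion times:
  Job (p=8,w=4): C=8, w*C=4*8=32
  Job (p=3,w=1): C=11, w*C=1*11=11
  Job (p=3,w=1): C=14, w*C=1*14=14
  Job (p=7,w=1): C=21, w*C=1*21=21
  Job (p=7,w=1): C=28, w*C=1*28=28
  Job (p=9,w=1): C=37, w*C=1*37=37
Total weighted completion time = 143

143


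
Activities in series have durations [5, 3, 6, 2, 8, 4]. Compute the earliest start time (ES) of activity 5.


Activity 5 starts after activities 1 through 4 complete.
Predecessor durations: [5, 3, 6, 2]
ES = 5 + 3 + 6 + 2 = 16

16


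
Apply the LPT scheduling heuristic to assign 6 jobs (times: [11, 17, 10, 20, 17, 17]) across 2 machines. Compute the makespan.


Sort jobs in decreasing order (LPT): [20, 17, 17, 17, 11, 10]
Assign each job to the least loaded machine:
  Machine 1: jobs [20, 17, 10], load = 47
  Machine 2: jobs [17, 17, 11], load = 45
Makespan = max load = 47

47


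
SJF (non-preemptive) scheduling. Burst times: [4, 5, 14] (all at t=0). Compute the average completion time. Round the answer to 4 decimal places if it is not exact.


SJF order (ascending): [4, 5, 14]
Completion times:
  Job 1: burst=4, C=4
  Job 2: burst=5, C=9
  Job 3: burst=14, C=23
Average completion = 36/3 = 12.0

12.0


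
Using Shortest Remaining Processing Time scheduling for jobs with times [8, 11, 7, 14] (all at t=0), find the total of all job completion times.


Since all jobs arrive at t=0, SRPT equals SPT ordering.
SPT order: [7, 8, 11, 14]
Completion times:
  Job 1: p=7, C=7
  Job 2: p=8, C=15
  Job 3: p=11, C=26
  Job 4: p=14, C=40
Total completion time = 7 + 15 + 26 + 40 = 88

88


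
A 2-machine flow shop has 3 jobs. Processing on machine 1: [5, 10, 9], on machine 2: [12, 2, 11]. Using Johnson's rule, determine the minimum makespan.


Apply Johnson's rule:
  Group 1 (a <= b): [(1, 5, 12), (3, 9, 11)]
  Group 2 (a > b): [(2, 10, 2)]
Optimal job order: [1, 3, 2]
Schedule:
  Job 1: M1 done at 5, M2 done at 17
  Job 3: M1 done at 14, M2 done at 28
  Job 2: M1 done at 24, M2 done at 30
Makespan = 30

30


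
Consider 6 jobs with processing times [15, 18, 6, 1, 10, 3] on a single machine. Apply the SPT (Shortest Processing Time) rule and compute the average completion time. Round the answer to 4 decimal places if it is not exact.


Sort jobs by processing time (SPT order): [1, 3, 6, 10, 15, 18]
Compute completion times sequentially:
  Job 1: processing = 1, completes at 1
  Job 2: processing = 3, completes at 4
  Job 3: processing = 6, completes at 10
  Job 4: processing = 10, completes at 20
  Job 5: processing = 15, completes at 35
  Job 6: processing = 18, completes at 53
Sum of completion times = 123
Average completion time = 123/6 = 20.5

20.5


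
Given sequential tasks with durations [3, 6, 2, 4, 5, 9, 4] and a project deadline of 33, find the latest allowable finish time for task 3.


LF(activity 3) = deadline - sum of successor durations
Successors: activities 4 through 7 with durations [4, 5, 9, 4]
Sum of successor durations = 22
LF = 33 - 22 = 11

11


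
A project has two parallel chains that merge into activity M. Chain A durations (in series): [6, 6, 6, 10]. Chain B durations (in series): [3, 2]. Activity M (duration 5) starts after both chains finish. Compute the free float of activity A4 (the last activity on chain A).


ES(A4) = sum of predecessors on chain A = 18
EF(A4) = ES + duration = 18 + 10 = 28
Successor of A4 is M. ES(M) = max(sum(A), sum(B)) = max(28, 5) = 28
Free float = ES(successor) - EF(current) = 28 - 28 = 0

0


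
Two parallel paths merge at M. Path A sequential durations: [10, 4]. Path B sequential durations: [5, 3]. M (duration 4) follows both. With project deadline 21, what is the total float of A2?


Forward pass: ES(A2) = sum of predecessors on chain A = 10
EF = ES + duration = 10 + 4 = 14
Backward pass: LF(M) = deadline = 21; LS(M) = 21 - 4 = 17
LF(A2) = LS(M) - sum(successors on chain A) = 17 - 0 = 17
LS = LF - duration = 17 - 4 = 13
Total float = LS - ES = 13 - 10 = 3

3


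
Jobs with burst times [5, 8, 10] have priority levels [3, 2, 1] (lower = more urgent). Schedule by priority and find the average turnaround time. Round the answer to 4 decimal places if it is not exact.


Sort by priority (ascending = highest first):
Order: [(1, 10), (2, 8), (3, 5)]
Completion times:
  Priority 1, burst=10, C=10
  Priority 2, burst=8, C=18
  Priority 3, burst=5, C=23
Average turnaround = 51/3 = 17.0

17.0


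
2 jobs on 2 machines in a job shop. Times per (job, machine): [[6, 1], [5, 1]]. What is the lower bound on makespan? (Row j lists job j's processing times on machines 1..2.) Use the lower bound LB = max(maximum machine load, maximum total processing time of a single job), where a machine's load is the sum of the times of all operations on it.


Machine loads:
  Machine 1: 6 + 5 = 11
  Machine 2: 1 + 1 = 2
Max machine load = 11
Job totals:
  Job 1: 7
  Job 2: 6
Max job total = 7
Lower bound = max(11, 7) = 11

11


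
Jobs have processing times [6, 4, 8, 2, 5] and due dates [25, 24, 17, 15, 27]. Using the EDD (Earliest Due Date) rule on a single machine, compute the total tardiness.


Sort by due date (EDD order): [(2, 15), (8, 17), (4, 24), (6, 25), (5, 27)]
Compute completion times and tardiness:
  Job 1: p=2, d=15, C=2, tardiness=max(0,2-15)=0
  Job 2: p=8, d=17, C=10, tardiness=max(0,10-17)=0
  Job 3: p=4, d=24, C=14, tardiness=max(0,14-24)=0
  Job 4: p=6, d=25, C=20, tardiness=max(0,20-25)=0
  Job 5: p=5, d=27, C=25, tardiness=max(0,25-27)=0
Total tardiness = 0

0


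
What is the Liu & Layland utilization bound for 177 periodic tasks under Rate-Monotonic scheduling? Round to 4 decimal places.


Compute 2^(1/177) = 1.0039237636
Subtract 1: 1.0039237636 - 1 = 0.0039237636
Multiply by n: 177 * 0.0039237636 = 0.6945061572
Round to 4 dp: 0.6945

0.6945


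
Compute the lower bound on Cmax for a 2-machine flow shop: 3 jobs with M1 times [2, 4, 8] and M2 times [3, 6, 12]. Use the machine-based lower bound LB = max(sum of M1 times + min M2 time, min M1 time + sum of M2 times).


LB1 = sum(M1 times) + min(M2 times) = 14 + 3 = 17
LB2 = min(M1 times) + sum(M2 times) = 2 + 21 = 23
Lower bound = max(LB1, LB2) = max(17, 23) = 23

23


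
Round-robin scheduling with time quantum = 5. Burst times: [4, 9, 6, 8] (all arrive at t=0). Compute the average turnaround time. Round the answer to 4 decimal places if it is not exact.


Time quantum = 5
Execution trace:
  J1 runs 4 units, time = 4
  J2 runs 5 units, time = 9
  J3 runs 5 units, time = 14
  J4 runs 5 units, time = 19
  J2 runs 4 units, time = 23
  J3 runs 1 units, time = 24
  J4 runs 3 units, time = 27
Finish times: [4, 23, 24, 27]
Average turnaround = 78/4 = 19.5

19.5


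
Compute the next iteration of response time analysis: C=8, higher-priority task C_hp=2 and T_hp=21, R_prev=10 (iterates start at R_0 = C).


R_next = C + ceil(R_prev / T_hp) * C_hp
ceil(10 / 21) = ceil(0.4762) = 1
Interference = 1 * 2 = 2
R_next = 8 + 2 = 10
R_next = R_prev, so the iteration has converged (response time = 10).

10


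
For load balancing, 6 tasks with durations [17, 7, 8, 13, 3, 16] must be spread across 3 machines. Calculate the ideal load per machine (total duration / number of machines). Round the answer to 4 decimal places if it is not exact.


Total processing time = 17 + 7 + 8 + 13 + 3 + 16 = 64
Number of machines = 3
Ideal balanced load = 64 / 3 = 21.3333

21.3333


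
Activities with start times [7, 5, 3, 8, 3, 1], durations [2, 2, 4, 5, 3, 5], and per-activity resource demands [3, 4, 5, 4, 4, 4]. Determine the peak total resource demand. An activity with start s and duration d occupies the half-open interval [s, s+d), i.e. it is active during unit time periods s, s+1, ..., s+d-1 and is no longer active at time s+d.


Each activity i is active on [start_i, start_i + duration_i).
Compute total resource usage per time slot:
  t=0: active resources = [], total = 0
  t=1: active resources = [4], total = 4
  t=2: active resources = [4], total = 4
  t=3: active resources = [5, 4, 4], total = 13
  t=4: active resources = [5, 4, 4], total = 13
  t=5: active resources = [4, 5, 4, 4], total = 17
  t=6: active resources = [4, 5], total = 9
  t=7: active resources = [3], total = 3
  t=8: active resources = [3, 4], total = 7
  t=9: active resources = [4], total = 4
  t=10: active resources = [4], total = 4
  t=11: active resources = [4], total = 4
  t=12: active resources = [4], total = 4
Peak resource demand = 17

17


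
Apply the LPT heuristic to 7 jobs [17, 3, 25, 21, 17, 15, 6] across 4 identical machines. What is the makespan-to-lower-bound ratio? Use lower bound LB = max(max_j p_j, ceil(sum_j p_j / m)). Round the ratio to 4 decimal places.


LPT order: [25, 21, 17, 17, 15, 6, 3]
Machine loads after assignment: [25, 24, 32, 23]
LPT makespan = 32
Lower bound = max(max_job, ceil(total/4)) = max(25, 26) = 26
Ratio = 32 / 26 = 1.2308

1.2308


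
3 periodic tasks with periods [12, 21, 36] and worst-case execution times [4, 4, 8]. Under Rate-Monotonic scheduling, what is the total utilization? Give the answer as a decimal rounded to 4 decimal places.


Compute individual utilizations (exact fractions):
  Task 1: C/T = 4/12 = 1/3 (approx. 0.3333)
  Task 2: C/T = 4/21 (approx. 0.1905)
  Task 3: C/T = 8/36 = 2/9 (approx. 0.2222)
Total utilization U = 1/3 + 4/21 + 2/9 = 47/63
Rounded to 4 decimal places: U = 0.7460
RM (Liu & Layland) bound for 3 tasks = 0.779763; compare with U = 47/63 (approx. 0.746032)
U <= bound, so schedulable by RM sufficient condition.

0.7460


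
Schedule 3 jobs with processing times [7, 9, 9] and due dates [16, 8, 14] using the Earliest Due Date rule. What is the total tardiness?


Sort by due date (EDD order): [(9, 8), (9, 14), (7, 16)]
Compute completion times and tardiness:
  Job 1: p=9, d=8, C=9, tardiness=max(0,9-8)=1
  Job 2: p=9, d=14, C=18, tardiness=max(0,18-14)=4
  Job 3: p=7, d=16, C=25, tardiness=max(0,25-16)=9
Total tardiness = 14

14


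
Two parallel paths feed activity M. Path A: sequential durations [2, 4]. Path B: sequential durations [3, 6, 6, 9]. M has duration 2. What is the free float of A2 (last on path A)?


ES(A2) = sum of predecessors on chain A = 2
EF(A2) = ES + duration = 2 + 4 = 6
Successor of A2 is M. ES(M) = max(sum(A), sum(B)) = max(6, 24) = 24
Free float = ES(successor) - EF(current) = 24 - 6 = 18

18


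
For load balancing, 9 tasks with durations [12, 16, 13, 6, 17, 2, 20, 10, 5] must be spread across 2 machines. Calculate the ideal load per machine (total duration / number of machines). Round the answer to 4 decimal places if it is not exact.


Total processing time = 12 + 16 + 13 + 6 + 17 + 2 + 20 + 10 + 5 = 101
Number of machines = 2
Ideal balanced load = 101 / 2 = 50.5

50.5


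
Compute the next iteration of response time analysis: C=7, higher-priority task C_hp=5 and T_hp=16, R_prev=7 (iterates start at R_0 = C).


R_next = C + ceil(R_prev / T_hp) * C_hp
ceil(7 / 16) = ceil(0.4375) = 1
Interference = 1 * 5 = 5
R_next = 7 + 5 = 12

12


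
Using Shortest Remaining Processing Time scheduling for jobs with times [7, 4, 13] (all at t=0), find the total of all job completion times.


Since all jobs arrive at t=0, SRPT equals SPT ordering.
SPT order: [4, 7, 13]
Completion times:
  Job 1: p=4, C=4
  Job 2: p=7, C=11
  Job 3: p=13, C=24
Total completion time = 4 + 11 + 24 = 39

39


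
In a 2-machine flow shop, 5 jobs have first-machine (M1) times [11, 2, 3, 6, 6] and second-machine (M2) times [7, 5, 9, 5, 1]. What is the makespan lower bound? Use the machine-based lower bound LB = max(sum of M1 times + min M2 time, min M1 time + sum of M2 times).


LB1 = sum(M1 times) + min(M2 times) = 28 + 1 = 29
LB2 = min(M1 times) + sum(M2 times) = 2 + 27 = 29
Lower bound = max(LB1, LB2) = max(29, 29) = 29

29


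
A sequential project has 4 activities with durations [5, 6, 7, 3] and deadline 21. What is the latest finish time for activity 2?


LF(activity 2) = deadline - sum of successor durations
Successors: activities 3 through 4 with durations [7, 3]
Sum of successor durations = 10
LF = 21 - 10 = 11

11


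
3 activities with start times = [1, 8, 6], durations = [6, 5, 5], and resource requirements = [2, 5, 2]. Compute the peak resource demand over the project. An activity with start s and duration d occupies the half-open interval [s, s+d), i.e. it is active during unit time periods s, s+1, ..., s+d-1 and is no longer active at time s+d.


Each activity i is active on [start_i, start_i + duration_i).
Compute total resource usage per time slot:
  t=0: active resources = [], total = 0
  t=1: active resources = [2], total = 2
  t=2: active resources = [2], total = 2
  t=3: active resources = [2], total = 2
  t=4: active resources = [2], total = 2
  t=5: active resources = [2], total = 2
  t=6: active resources = [2, 2], total = 4
  t=7: active resources = [2], total = 2
  t=8: active resources = [5, 2], total = 7
  t=9: active resources = [5, 2], total = 7
  t=10: active resources = [5, 2], total = 7
  t=11: active resources = [5], total = 5
  t=12: active resources = [5], total = 5
Peak resource demand = 7

7


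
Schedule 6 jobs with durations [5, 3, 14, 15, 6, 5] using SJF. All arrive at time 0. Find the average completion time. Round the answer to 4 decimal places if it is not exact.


SJF order (ascending): [3, 5, 5, 6, 14, 15]
Completion times:
  Job 1: burst=3, C=3
  Job 2: burst=5, C=8
  Job 3: burst=5, C=13
  Job 4: burst=6, C=19
  Job 5: burst=14, C=33
  Job 6: burst=15, C=48
Average completion = 124/6 = 20.6667

20.6667


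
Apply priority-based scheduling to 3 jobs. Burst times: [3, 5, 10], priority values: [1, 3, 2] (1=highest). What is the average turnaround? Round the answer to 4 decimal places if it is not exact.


Sort by priority (ascending = highest first):
Order: [(1, 3), (2, 10), (3, 5)]
Completion times:
  Priority 1, burst=3, C=3
  Priority 2, burst=10, C=13
  Priority 3, burst=5, C=18
Average turnaround = 34/3 = 11.3333

11.3333


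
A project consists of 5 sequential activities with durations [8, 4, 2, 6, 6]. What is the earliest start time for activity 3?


Activity 3 starts after activities 1 through 2 complete.
Predecessor durations: [8, 4]
ES = 8 + 4 = 12

12


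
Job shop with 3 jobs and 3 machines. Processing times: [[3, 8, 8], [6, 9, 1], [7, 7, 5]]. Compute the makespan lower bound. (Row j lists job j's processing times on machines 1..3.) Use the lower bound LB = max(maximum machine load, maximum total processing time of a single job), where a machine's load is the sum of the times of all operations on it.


Machine loads:
  Machine 1: 3 + 6 + 7 = 16
  Machine 2: 8 + 9 + 7 = 24
  Machine 3: 8 + 1 + 5 = 14
Max machine load = 24
Job totals:
  Job 1: 19
  Job 2: 16
  Job 3: 19
Max job total = 19
Lower bound = max(24, 19) = 24

24


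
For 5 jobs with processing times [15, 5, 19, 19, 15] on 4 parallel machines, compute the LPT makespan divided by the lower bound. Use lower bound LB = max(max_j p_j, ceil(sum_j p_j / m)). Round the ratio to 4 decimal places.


LPT order: [19, 19, 15, 15, 5]
Machine loads after assignment: [19, 19, 20, 15]
LPT makespan = 20
Lower bound = max(max_job, ceil(total/4)) = max(19, 19) = 19
Ratio = 20 / 19 = 1.0526

1.0526


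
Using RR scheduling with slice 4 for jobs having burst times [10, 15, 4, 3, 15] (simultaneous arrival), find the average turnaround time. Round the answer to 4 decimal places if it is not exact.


Time quantum = 4
Execution trace:
  J1 runs 4 units, time = 4
  J2 runs 4 units, time = 8
  J3 runs 4 units, time = 12
  J4 runs 3 units, time = 15
  J5 runs 4 units, time = 19
  J1 runs 4 units, time = 23
  J2 runs 4 units, time = 27
  J5 runs 4 units, time = 31
  J1 runs 2 units, time = 33
  J2 runs 4 units, time = 37
  J5 runs 4 units, time = 41
  J2 runs 3 units, time = 44
  J5 runs 3 units, time = 47
Finish times: [33, 44, 12, 15, 47]
Average turnaround = 151/5 = 30.2

30.2


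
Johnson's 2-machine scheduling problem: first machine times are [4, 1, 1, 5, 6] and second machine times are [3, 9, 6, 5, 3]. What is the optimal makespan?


Apply Johnson's rule:
  Group 1 (a <= b): [(2, 1, 9), (3, 1, 6), (4, 5, 5)]
  Group 2 (a > b): [(1, 4, 3), (5, 6, 3)]
Optimal job order: [2, 3, 4, 1, 5]
Schedule:
  Job 2: M1 done at 1, M2 done at 10
  Job 3: M1 done at 2, M2 done at 16
  Job 4: M1 done at 7, M2 done at 21
  Job 1: M1 done at 11, M2 done at 24
  Job 5: M1 done at 17, M2 done at 27
Makespan = 27

27


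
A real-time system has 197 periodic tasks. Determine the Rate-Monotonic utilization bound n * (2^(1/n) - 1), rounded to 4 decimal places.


Compute 2^(1/197) = 1.0035247108
Subtract 1: 1.0035247108 - 1 = 0.0035247108
Multiply by n: 197 * 0.0035247108 = 0.6943680276
Round to 4 dp: 0.6944

0.6944


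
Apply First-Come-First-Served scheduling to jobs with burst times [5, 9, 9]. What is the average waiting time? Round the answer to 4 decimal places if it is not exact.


FCFS order (as given): [5, 9, 9]
Waiting times:
  Job 1: wait = 0
  Job 2: wait = 5
  Job 3: wait = 14
Sum of waiting times = 19
Average waiting time = 19/3 = 6.3333

6.3333


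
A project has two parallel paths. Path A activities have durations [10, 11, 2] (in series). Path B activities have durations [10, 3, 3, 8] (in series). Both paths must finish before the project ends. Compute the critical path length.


Path A total = 10 + 11 + 2 = 23
Path B total = 10 + 3 + 3 + 8 = 24
Critical path = longest path = max(23, 24) = 24

24


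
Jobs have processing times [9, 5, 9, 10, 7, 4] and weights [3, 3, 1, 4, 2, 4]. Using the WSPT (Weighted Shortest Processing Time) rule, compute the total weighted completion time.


Compute p/w ratios and sort ascending (WSPT): [(4, 4), (5, 3), (10, 4), (9, 3), (7, 2), (9, 1)]
Compute weighted completion times:
  Job (p=4,w=4): C=4, w*C=4*4=16
  Job (p=5,w=3): C=9, w*C=3*9=27
  Job (p=10,w=4): C=19, w*C=4*19=76
  Job (p=9,w=3): C=28, w*C=3*28=84
  Job (p=7,w=2): C=35, w*C=2*35=70
  Job (p=9,w=1): C=44, w*C=1*44=44
Total weighted completion time = 317

317


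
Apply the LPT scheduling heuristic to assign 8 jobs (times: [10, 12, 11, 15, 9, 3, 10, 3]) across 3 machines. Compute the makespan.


Sort jobs in decreasing order (LPT): [15, 12, 11, 10, 10, 9, 3, 3]
Assign each job to the least loaded machine:
  Machine 1: jobs [15, 9], load = 24
  Machine 2: jobs [12, 10, 3], load = 25
  Machine 3: jobs [11, 10, 3], load = 24
Makespan = max load = 25

25


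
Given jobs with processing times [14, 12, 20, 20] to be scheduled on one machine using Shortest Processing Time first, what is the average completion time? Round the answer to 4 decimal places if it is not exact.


Sort jobs by processing time (SPT order): [12, 14, 20, 20]
Compute completion times sequentially:
  Job 1: processing = 12, completes at 12
  Job 2: processing = 14, completes at 26
  Job 3: processing = 20, completes at 46
  Job 4: processing = 20, completes at 66
Sum of completion times = 150
Average completion time = 150/4 = 37.5

37.5


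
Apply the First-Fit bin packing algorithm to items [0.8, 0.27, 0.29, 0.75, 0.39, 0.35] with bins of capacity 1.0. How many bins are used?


Place items sequentially using First-Fit:
  Item 0.8 -> new Bin 1
  Item 0.27 -> new Bin 2
  Item 0.29 -> Bin 2 (now 0.56)
  Item 0.75 -> new Bin 3
  Item 0.39 -> Bin 2 (now 0.95)
  Item 0.35 -> new Bin 4
Total bins used = 4

4


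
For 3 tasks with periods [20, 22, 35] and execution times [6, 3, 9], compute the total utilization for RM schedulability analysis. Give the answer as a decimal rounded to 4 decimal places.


Compute individual utilizations (exact fractions):
  Task 1: C/T = 6/20 = 3/10 (approx. 0.3)
  Task 2: C/T = 3/22 (approx. 0.1364)
  Task 3: C/T = 9/35 (approx. 0.2571)
Total utilization U = 3/10 + 3/22 + 9/35 = 267/385
Rounded to 4 decimal places: U = 0.6935
RM (Liu & Layland) bound for 3 tasks = 0.779763; compare with U = 267/385 (approx. 0.693506)
U <= bound, so schedulable by RM sufficient condition.

0.6935


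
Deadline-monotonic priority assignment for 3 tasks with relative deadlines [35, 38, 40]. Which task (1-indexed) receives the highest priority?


Sort tasks by relative deadline (ascending):
  Task 1: deadline = 35
  Task 2: deadline = 38
  Task 3: deadline = 40
Priority order (highest first): [1, 2, 3]
Highest priority task = 1

1


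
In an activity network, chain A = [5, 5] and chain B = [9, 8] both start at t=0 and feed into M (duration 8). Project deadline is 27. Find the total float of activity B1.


Forward pass: ES(B1) = sum of predecessors on chain B = 0
EF = ES + duration = 0 + 9 = 9
Backward pass: LF(M) = deadline = 27; LS(M) = 27 - 8 = 19
LF(B1) = LS(M) - sum(successors on chain B) = 19 - 8 = 11
LS = LF - duration = 11 - 9 = 2
Total float = LS - ES = 2 - 0 = 2

2
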